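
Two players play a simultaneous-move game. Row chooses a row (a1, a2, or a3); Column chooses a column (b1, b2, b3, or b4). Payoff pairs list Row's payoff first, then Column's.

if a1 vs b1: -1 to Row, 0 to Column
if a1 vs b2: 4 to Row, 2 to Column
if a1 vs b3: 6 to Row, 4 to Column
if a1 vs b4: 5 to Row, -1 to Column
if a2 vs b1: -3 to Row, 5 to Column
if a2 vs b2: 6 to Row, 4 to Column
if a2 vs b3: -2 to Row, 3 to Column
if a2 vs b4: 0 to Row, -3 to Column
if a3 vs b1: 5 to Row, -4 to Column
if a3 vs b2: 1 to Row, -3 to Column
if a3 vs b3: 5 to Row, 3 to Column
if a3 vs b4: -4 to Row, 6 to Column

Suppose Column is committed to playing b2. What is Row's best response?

a2

With Column fixed at b2, Row's payoffs are: a1 → 4, a2 → 6, a3 → 1.
The maximum is 6, achieved by a2.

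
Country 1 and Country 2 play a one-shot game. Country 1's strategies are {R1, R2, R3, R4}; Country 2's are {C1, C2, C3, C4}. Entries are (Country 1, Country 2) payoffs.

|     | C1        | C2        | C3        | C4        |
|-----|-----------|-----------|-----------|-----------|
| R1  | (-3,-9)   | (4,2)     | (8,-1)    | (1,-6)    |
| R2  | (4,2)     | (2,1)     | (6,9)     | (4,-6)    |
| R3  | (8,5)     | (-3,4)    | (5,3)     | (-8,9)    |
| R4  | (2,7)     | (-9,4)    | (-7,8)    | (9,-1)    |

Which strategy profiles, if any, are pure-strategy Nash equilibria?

A profile is a Nash equilibrium when each player is best-responding to the other.
Country 1's best responses — vs C1: R3 (payoff 8); vs C2: R1 (payoff 4); vs C3: R1 (payoff 8); vs C4: R4 (payoff 9).
Country 2's best responses — vs R1: C2 (payoff 2); vs R2: C3 (payoff 9); vs R3: C4 (payoff 9); vs R4: C3 (payoff 8).
The only mutual best response is (R1, C2); neither player gains by switching there.

(R1, C2)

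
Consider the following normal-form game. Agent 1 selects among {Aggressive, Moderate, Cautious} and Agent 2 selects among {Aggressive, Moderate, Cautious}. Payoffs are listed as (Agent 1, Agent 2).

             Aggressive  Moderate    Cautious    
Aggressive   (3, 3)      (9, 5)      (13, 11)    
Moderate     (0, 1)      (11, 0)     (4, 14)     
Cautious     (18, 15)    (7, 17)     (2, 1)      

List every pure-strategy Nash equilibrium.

(Aggressive, Cautious)

A profile is a Nash equilibrium when each player is best-responding to the other.
Agent 1's best responses — vs Aggressive: Cautious (payoff 18); vs Moderate: Moderate (payoff 11); vs Cautious: Aggressive (payoff 13).
Agent 2's best responses — vs Aggressive: Cautious (payoff 11); vs Moderate: Cautious (payoff 14); vs Cautious: Moderate (payoff 17).
The only mutual best response is (Aggressive, Cautious); neither player gains by switching there.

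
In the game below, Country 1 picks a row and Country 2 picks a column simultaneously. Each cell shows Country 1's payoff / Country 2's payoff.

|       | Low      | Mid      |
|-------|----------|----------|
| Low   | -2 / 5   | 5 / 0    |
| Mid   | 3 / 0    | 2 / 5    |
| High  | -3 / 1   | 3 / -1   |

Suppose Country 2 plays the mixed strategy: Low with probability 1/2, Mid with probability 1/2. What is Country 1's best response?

Mid

Country 1's best reply maximizes expected payoff against the mix.
Low: (1/2)·(-2) + (1/2)·5 = 3/2
Mid: (1/2)·3 + (1/2)·2 = 5/2
High: (1/2)·(-3) + (1/2)·3 = 0
Highest expected payoff is 5/2, from Mid.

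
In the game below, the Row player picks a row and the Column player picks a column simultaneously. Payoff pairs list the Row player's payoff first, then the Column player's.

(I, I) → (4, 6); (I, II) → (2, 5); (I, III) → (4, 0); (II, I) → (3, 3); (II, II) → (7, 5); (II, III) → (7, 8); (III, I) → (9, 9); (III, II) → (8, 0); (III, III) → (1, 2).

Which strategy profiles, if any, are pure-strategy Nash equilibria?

(II, III) and (III, I)

Check mutual best responses: a cell is a NE iff neither player can gain by unilaterally deviating.
The Row player's best responses — vs I: III (payoff 9); vs II: III (payoff 8); vs III: II (payoff 7).
The Column player's best responses — vs I: I (payoff 6); vs II: III (payoff 8); vs III: I (payoff 9).
Mutual best responses occur at (II, III) and (III, I); at each, neither player gains by switching.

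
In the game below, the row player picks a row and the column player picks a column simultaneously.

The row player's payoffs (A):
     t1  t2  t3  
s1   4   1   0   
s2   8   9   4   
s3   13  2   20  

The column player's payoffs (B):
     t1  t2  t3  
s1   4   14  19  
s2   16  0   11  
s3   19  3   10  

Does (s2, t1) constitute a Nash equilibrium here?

No

Holding the column player at t1: the row player gets 8 from s2 but could get 13 by switching to s3. The row player has a profitable deviation.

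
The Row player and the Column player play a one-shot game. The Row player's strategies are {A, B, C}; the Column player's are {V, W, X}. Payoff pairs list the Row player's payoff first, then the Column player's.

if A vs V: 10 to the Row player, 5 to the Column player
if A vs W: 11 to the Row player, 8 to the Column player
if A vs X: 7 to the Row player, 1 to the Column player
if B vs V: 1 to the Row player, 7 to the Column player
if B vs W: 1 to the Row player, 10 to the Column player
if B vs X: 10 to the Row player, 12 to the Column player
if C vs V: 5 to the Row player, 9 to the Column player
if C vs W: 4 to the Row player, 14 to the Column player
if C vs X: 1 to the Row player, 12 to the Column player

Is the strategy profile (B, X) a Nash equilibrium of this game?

Yes

Holding the Column player at X: the Row player gets 10 from B, versus 7 from A, 1 from C. No profitable deviation for the Row player.
Holding the Row player at B: the Column player gets 12 from X, versus 7 from V, 10 from W. No profitable deviation for the Column player either.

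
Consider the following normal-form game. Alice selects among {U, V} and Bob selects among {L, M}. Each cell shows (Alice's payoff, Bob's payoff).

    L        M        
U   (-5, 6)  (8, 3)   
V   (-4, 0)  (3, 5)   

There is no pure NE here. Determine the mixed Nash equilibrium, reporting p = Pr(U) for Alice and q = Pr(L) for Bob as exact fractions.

In a mixed NE each player is indifferent between their pure strategies, so the opponent's mix sets the indifference.
Bob indifferent between L and M: p·6 + (1−p)·0 = p·3 + (1−p)·5 ⟹ 0 + 6p = 5 + (-2)p ⟹ p = 5/8.
Alice indifferent between U and V: q·(-5) + (1−q)·8 = q·(-4) + (1−q)·3 ⟹ 8 + (-13)q = 3 + (-7)q ⟹ q = 5/6.

p = 5/8, q = 5/6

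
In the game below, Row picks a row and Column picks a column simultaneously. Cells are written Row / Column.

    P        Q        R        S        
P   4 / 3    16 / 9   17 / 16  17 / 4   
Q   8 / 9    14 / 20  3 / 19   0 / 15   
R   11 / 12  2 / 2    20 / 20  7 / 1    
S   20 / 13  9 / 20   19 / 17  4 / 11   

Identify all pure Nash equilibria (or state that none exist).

(R, R)

Check mutual best responses: a cell is a NE iff neither player can gain by unilaterally deviating.
Row's best responses — vs P: S (payoff 20); vs Q: P (payoff 16); vs R: R (payoff 20); vs S: P (payoff 17).
Column's best responses — vs P: R (payoff 16); vs Q: Q (payoff 20); vs R: R (payoff 20); vs S: Q (payoff 20).
The only mutual best response is (R, R); neither player gains by switching there.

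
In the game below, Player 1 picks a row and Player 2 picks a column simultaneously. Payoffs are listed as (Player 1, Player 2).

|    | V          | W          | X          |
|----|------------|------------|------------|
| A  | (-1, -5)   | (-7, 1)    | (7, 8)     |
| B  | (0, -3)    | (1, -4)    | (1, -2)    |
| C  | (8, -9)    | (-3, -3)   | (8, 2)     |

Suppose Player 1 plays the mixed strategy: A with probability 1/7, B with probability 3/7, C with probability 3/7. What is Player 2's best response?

Compute Player 2's expected payoff from each pure strategy against the given mix.
V: (1/7)·(-5) + (3/7)·(-3) + (3/7)·(-9) = -41/7
W: (1/7)·1 + (3/7)·(-4) + (3/7)·(-3) = -20/7
X: (1/7)·8 + (3/7)·(-2) + (3/7)·2 = 8/7
Highest expected payoff is 8/7, from X.

X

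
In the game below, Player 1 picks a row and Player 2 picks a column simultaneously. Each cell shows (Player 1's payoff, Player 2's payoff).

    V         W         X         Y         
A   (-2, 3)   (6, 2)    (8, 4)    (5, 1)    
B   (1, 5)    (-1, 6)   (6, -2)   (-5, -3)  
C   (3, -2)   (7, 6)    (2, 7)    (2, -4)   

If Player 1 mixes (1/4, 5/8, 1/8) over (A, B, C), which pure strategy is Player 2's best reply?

Player 2's best reply maximizes expected payoff against the mix.
V: (1/4)·3 + (5/8)·5 + (1/8)·(-2) = 29/8
W: (1/4)·2 + (5/8)·6 + (1/8)·6 = 5
X: (1/4)·4 + (5/8)·(-2) + (1/8)·7 = 5/8
Y: (1/4)·1 + (5/8)·(-3) + (1/8)·(-4) = -17/8
Highest expected payoff is 5, from W.

W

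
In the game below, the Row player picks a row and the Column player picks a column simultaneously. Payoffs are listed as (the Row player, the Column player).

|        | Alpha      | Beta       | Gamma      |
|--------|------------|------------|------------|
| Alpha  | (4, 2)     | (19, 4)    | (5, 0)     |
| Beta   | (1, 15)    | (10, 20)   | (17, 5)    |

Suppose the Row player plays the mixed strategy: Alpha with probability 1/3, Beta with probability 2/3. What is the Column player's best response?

The Column player's best reply maximizes expected payoff against the mix.
Alpha: (1/3)·2 + (2/3)·15 = 32/3
Beta: (1/3)·4 + (2/3)·20 = 44/3
Gamma: (1/3)·0 + (2/3)·5 = 10/3
Highest expected payoff is 44/3, from Beta.

Beta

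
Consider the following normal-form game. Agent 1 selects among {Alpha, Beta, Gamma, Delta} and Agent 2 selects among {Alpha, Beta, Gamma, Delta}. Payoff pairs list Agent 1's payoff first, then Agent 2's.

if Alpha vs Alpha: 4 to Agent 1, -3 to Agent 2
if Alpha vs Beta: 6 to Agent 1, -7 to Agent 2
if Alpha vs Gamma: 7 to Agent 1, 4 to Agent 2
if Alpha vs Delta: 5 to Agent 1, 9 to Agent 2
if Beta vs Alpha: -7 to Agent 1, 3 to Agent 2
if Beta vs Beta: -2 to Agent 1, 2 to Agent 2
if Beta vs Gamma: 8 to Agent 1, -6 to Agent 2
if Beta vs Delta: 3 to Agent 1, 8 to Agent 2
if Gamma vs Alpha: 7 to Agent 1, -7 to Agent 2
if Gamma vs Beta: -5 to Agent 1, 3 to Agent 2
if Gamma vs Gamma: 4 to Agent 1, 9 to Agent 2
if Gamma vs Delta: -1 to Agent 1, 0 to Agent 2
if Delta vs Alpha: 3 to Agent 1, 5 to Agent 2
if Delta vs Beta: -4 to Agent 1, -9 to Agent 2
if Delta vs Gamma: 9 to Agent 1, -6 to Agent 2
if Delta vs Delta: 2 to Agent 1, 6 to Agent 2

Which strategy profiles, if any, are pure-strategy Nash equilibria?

Find each player's best response to every opponent strategy; NE are the intersections.
Agent 1's best responses — vs Alpha: Gamma (payoff 7); vs Beta: Alpha (payoff 6); vs Gamma: Delta (payoff 9); vs Delta: Alpha (payoff 5).
Agent 2's best responses — vs Alpha: Delta (payoff 9); vs Beta: Delta (payoff 8); vs Gamma: Gamma (payoff 9); vs Delta: Delta (payoff 6).
The only mutual best response is (Alpha, Delta); neither player gains by switching there.

(Alpha, Delta)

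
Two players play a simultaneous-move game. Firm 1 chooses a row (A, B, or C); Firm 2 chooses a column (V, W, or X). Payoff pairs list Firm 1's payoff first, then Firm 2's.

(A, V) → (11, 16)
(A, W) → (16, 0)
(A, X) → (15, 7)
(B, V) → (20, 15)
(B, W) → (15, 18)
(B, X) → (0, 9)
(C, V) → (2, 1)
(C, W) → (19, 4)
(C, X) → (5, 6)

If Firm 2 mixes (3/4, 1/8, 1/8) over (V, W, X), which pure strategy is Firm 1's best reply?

Compute Firm 1's expected payoff from each pure strategy against the given mix.
A: (3/4)·11 + (1/8)·16 + (1/8)·15 = 97/8
B: (3/4)·20 + (1/8)·15 + (1/8)·0 = 135/8
C: (3/4)·2 + (1/8)·19 + (1/8)·5 = 9/2
Highest expected payoff is 135/8, from B.

B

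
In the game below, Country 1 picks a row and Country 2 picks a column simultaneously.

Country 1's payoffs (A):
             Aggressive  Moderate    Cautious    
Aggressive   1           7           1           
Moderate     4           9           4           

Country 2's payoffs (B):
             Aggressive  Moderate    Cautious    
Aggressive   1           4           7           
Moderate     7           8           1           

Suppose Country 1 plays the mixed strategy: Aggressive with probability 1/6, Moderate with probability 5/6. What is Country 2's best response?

Moderate

Country 2's best reply maximizes expected payoff against the mix.
Aggressive: (1/6)·1 + (5/6)·7 = 6
Moderate: (1/6)·4 + (5/6)·8 = 22/3
Cautious: (1/6)·7 + (5/6)·1 = 2
Highest expected payoff is 22/3, from Moderate.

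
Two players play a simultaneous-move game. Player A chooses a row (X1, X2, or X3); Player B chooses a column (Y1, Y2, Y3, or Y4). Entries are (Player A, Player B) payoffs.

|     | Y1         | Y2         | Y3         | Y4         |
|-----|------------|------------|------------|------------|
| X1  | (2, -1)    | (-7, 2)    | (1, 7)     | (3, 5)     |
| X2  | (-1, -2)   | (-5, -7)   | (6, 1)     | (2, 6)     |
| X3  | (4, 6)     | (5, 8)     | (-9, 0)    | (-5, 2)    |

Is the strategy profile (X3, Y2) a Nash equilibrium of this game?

Yes

Holding Player B at Y2: Player A gets 5 from X3, versus -7 from X1, -5 from X2. No profitable deviation for Player A.
Holding Player A at X3: Player B gets 8 from Y2, versus 6 from Y1, 0 from Y3, 2 from Y4. No profitable deviation for Player B either.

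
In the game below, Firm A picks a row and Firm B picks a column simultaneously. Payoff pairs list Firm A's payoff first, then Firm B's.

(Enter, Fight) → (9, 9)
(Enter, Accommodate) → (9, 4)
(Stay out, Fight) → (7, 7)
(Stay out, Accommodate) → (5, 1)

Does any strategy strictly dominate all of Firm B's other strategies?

Fight

A strategy is strictly dominant if it gives Firm B a strictly higher payoff than every other strategy, against every choice by the opponent.
Fight strictly dominates: vs Enter: 9 > 4; vs Stay out: 7 > 1.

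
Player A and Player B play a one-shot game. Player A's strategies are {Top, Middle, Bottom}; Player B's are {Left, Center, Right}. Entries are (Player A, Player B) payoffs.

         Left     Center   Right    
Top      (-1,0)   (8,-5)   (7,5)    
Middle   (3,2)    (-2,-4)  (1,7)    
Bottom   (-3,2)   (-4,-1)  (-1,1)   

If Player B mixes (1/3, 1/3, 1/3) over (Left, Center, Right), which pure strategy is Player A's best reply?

Top

Compute Player A's expected payoff from each pure strategy against the given mix.
Top: (1/3)·(-1) + (1/3)·8 + (1/3)·7 = 14/3
Middle: (1/3)·3 + (1/3)·(-2) + (1/3)·1 = 2/3
Bottom: (1/3)·(-3) + (1/3)·(-4) + (1/3)·(-1) = -8/3
Highest expected payoff is 14/3, from Top.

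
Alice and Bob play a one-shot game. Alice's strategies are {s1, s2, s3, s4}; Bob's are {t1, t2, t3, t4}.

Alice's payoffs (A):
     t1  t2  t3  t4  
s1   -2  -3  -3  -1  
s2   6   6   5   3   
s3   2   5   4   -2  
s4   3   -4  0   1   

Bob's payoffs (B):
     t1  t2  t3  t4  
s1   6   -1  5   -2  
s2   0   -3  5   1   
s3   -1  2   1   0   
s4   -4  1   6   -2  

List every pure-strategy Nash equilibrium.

Find each player's best response to every opponent strategy; NE are the intersections.
Alice's best responses — vs t1: s2 (payoff 6); vs t2: s2 (payoff 6); vs t3: s2 (payoff 5); vs t4: s2 (payoff 3).
Bob's best responses — vs s1: t1 (payoff 6); vs s2: t3 (payoff 5); vs s3: t2 (payoff 2); vs s4: t3 (payoff 6).
The only mutual best response is (s2, t3); neither player gains by switching there.

(s2, t3)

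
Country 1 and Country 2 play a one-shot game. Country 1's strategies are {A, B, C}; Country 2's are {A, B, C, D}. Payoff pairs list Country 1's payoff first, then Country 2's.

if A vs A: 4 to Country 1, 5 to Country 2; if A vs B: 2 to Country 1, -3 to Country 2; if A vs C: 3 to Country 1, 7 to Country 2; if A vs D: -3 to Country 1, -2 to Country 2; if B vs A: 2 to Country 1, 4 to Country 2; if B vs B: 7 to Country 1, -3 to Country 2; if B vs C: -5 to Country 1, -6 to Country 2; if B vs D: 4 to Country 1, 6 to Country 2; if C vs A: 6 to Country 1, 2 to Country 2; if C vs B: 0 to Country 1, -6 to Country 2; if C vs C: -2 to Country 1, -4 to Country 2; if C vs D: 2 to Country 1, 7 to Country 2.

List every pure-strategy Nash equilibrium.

Check mutual best responses: a cell is a NE iff neither player can gain by unilaterally deviating.
Country 1's best responses — vs A: C (payoff 6); vs B: B (payoff 7); vs C: A (payoff 3); vs D: B (payoff 4).
Country 2's best responses — vs A: C (payoff 7); vs B: D (payoff 6); vs C: D (payoff 7).
Mutual best responses occur at (A, C) and (B, D); at each, neither player gains by switching.

(A, C) and (B, D)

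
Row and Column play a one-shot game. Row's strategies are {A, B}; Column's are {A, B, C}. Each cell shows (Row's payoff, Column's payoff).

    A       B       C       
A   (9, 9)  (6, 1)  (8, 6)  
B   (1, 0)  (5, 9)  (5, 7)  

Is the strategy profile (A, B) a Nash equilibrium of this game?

Holding Column at B: Row gets 6 from A, versus 5 from B. No profitable deviation for Row.
Holding Row at A: Column gets 1 from B but could get 9 by switching to A. Column has a profitable deviation.

No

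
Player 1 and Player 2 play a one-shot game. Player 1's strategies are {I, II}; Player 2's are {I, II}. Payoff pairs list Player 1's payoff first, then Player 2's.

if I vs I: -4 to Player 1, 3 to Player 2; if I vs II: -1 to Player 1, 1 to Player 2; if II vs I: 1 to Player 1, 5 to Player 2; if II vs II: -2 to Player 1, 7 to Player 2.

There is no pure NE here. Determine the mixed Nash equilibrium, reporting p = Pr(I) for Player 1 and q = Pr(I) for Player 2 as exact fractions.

p = 1/2, q = 1/6

In a mixed NE each player is indifferent between their pure strategies, so the opponent's mix sets the indifference.
Player 2 indifferent between I and II: p·3 + (1−p)·5 = p·1 + (1−p)·7 ⟹ 5 + (-2)p = 7 + (-6)p ⟹ p = 1/2.
Player 1 indifferent between I and II: q·(-4) + (1−q)·(-1) = q·1 + (1−q)·(-2) ⟹ (-1) + (-3)q = (-2) + 3q ⟹ q = 1/6.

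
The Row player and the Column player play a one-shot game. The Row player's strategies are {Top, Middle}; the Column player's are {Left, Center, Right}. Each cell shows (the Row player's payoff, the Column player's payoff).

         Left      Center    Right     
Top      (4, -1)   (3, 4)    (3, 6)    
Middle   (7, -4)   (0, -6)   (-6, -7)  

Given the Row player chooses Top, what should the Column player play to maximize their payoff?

With the Row player fixed at Top, the Column player's payoffs are: Left → -1, Center → 4, Right → 6.
The maximum is 6, achieved by Right.

Right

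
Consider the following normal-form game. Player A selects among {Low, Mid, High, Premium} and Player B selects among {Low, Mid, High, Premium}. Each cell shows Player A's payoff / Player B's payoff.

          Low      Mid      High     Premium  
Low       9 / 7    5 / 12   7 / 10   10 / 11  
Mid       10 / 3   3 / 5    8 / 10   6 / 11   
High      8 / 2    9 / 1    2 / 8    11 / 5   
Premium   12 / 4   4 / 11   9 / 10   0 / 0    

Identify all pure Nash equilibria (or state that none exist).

Find each player's best response to every opponent strategy; NE are the intersections.
Player A's best responses — vs Low: Premium (payoff 12); vs Mid: High (payoff 9); vs High: Premium (payoff 9); vs Premium: High (payoff 11).
Player B's best responses — vs Low: Mid (payoff 12); vs Mid: Premium (payoff 11); vs High: High (payoff 8); vs Premium: Mid (payoff 11).
No cell has both players best-responding. For instance, Player A's best reply to Low is Premium, but against Premium Player B prefers Mid over Low.

There is no pure-strategy Nash equilibrium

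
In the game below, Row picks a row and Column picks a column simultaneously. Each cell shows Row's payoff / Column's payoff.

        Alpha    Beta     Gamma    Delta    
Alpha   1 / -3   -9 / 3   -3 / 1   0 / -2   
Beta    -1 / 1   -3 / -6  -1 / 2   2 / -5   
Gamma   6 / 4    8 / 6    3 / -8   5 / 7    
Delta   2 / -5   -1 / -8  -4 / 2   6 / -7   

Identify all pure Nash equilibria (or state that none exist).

There is no pure-strategy Nash equilibrium

Check mutual best responses: a cell is a NE iff neither player can gain by unilaterally deviating.
Row's best responses — vs Alpha: Gamma (payoff 6); vs Beta: Gamma (payoff 8); vs Gamma: Gamma (payoff 3); vs Delta: Delta (payoff 6).
Column's best responses — vs Alpha: Beta (payoff 3); vs Beta: Gamma (payoff 2); vs Gamma: Delta (payoff 7); vs Delta: Gamma (payoff 2).
No cell has both players best-responding. For instance, Row's best reply to Gamma is Gamma, but against Gamma Column prefers Delta over Gamma.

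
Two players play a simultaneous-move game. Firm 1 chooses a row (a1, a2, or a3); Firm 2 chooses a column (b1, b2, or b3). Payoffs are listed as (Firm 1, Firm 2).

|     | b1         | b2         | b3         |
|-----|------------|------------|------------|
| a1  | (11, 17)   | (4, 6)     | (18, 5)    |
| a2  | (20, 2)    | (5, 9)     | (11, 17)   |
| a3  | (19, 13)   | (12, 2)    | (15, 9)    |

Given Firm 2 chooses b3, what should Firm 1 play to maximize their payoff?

a1

With Firm 2 fixed at b3, Firm 1's payoffs are: a1 → 18, a2 → 11, a3 → 15.
The maximum is 18, achieved by a1.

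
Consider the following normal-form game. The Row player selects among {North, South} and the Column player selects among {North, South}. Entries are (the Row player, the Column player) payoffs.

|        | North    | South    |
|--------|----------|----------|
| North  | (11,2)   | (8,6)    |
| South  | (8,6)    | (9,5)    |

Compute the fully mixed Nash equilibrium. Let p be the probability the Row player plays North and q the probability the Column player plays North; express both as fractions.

In a mixed NE each player is indifferent between their pure strategies, so the opponent's mix sets the indifference.
The Column player indifferent between North and South: p·2 + (1−p)·6 = p·6 + (1−p)·5 ⟹ 6 + (-4)p = 5 + 1p ⟹ p = 1/5.
The Row player indifferent between North and South: q·11 + (1−q)·8 = q·8 + (1−q)·9 ⟹ 8 + 3q = 9 + (-1)q ⟹ q = 1/4.

p = 1/5, q = 1/4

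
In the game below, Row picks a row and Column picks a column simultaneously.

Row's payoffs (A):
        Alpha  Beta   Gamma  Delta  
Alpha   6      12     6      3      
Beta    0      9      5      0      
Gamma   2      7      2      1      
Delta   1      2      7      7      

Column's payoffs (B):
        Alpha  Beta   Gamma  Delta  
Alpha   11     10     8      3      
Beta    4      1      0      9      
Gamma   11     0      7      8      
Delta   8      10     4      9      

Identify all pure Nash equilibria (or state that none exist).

(Alpha, Alpha)

A profile is a Nash equilibrium when each player is best-responding to the other.
Row's best responses — vs Alpha: Alpha (payoff 6); vs Beta: Alpha (payoff 12); vs Gamma: Delta (payoff 7); vs Delta: Delta (payoff 7).
Column's best responses — vs Alpha: Alpha (payoff 11); vs Beta: Delta (payoff 9); vs Gamma: Alpha (payoff 11); vs Delta: Beta (payoff 10).
The only mutual best response is (Alpha, Alpha); neither player gains by switching there.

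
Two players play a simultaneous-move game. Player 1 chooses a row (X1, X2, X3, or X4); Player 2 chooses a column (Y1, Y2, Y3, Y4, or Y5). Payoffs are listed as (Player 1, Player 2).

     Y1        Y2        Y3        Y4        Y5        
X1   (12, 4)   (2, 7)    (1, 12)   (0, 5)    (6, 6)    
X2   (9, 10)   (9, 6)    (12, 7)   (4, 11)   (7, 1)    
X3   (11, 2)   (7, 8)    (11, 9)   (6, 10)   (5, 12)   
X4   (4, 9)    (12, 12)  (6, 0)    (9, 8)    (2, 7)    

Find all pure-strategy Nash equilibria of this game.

(X4, Y2)

Find each player's best response to every opponent strategy; NE are the intersections.
Player 1's best responses — vs Y1: X1 (payoff 12); vs Y2: X4 (payoff 12); vs Y3: X2 (payoff 12); vs Y4: X4 (payoff 9); vs Y5: X2 (payoff 7).
Player 2's best responses — vs X1: Y3 (payoff 12); vs X2: Y4 (payoff 11); vs X3: Y5 (payoff 12); vs X4: Y2 (payoff 12).
The only mutual best response is (X4, Y2); neither player gains by switching there.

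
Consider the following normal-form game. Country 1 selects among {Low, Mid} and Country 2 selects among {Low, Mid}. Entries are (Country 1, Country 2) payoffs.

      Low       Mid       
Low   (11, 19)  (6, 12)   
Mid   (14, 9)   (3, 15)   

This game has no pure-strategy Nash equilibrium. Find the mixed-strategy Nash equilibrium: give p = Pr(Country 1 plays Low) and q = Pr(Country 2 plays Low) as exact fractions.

Each player's mixing probability is pinned down by making the *other* player indifferent.
Country 2 indifferent between Low and Mid: p·19 + (1−p)·9 = p·12 + (1−p)·15 ⟹ 9 + 10p = 15 + (-3)p ⟹ p = 6/13.
Country 1 indifferent between Low and Mid: q·11 + (1−q)·6 = q·14 + (1−q)·3 ⟹ 6 + 5q = 3 + 11q ⟹ q = 1/2.

p = 6/13, q = 1/2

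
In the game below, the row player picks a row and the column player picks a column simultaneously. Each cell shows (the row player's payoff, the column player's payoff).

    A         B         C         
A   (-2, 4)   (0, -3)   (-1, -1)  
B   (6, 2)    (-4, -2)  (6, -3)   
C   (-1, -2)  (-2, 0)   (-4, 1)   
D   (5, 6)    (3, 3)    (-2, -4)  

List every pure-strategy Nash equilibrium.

Check mutual best responses: a cell is a NE iff neither player can gain by unilaterally deviating.
The row player's best responses — vs A: B (payoff 6); vs B: D (payoff 3); vs C: B (payoff 6).
The column player's best responses — vs A: A (payoff 4); vs B: A (payoff 2); vs C: C (payoff 1); vs D: A (payoff 6).
The only mutual best response is (B, A); neither player gains by switching there.

(B, A)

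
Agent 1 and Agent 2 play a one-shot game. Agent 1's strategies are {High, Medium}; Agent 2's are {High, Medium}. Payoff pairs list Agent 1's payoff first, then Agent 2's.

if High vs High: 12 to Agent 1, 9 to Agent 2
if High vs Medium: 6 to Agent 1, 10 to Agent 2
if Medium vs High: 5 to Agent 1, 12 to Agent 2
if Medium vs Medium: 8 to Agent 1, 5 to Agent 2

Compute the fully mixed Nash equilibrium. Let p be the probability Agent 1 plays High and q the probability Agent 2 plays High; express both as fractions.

p = 7/8, q = 2/9

In a mixed NE each player is indifferent between their pure strategies, so the opponent's mix sets the indifference.
Agent 2 indifferent between High and Medium: p·9 + (1−p)·12 = p·10 + (1−p)·5 ⟹ 12 + (-3)p = 5 + 5p ⟹ p = 7/8.
Agent 1 indifferent between High and Medium: q·12 + (1−q)·6 = q·5 + (1−q)·8 ⟹ 6 + 6q = 8 + (-3)q ⟹ q = 2/9.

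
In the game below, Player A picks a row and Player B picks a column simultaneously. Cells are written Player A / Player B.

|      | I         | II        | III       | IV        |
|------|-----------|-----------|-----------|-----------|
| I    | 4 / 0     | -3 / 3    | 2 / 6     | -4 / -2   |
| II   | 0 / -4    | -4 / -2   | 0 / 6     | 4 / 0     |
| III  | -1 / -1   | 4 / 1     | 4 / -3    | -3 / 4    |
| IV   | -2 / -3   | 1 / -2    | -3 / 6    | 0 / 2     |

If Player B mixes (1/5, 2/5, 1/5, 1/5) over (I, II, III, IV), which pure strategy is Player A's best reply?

Player A's best reply maximizes expected payoff against the mix.
I: (1/5)·4 + (2/5)·(-3) + (1/5)·2 + (1/5)·(-4) = -4/5
II: (1/5)·0 + (2/5)·(-4) + (1/5)·0 + (1/5)·4 = -4/5
III: (1/5)·(-1) + (2/5)·4 + (1/5)·4 + (1/5)·(-3) = 8/5
IV: (1/5)·(-2) + (2/5)·1 + (1/5)·(-3) + (1/5)·0 = -3/5
Highest expected payoff is 8/5, from III.

III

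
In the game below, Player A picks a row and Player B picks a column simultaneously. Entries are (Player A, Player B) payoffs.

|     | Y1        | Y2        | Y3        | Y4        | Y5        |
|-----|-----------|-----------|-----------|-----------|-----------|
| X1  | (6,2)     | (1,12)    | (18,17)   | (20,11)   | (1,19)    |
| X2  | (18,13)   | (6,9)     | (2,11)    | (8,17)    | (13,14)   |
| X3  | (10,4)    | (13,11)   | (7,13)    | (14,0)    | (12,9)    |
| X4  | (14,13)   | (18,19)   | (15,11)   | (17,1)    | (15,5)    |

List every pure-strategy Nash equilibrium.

A profile is a Nash equilibrium when each player is best-responding to the other.
Player A's best responses — vs Y1: X2 (payoff 18); vs Y2: X4 (payoff 18); vs Y3: X1 (payoff 18); vs Y4: X1 (payoff 20); vs Y5: X4 (payoff 15).
Player B's best responses — vs X1: Y5 (payoff 19); vs X2: Y4 (payoff 17); vs X3: Y3 (payoff 13); vs X4: Y2 (payoff 19).
The only mutual best response is (X4, Y2); neither player gains by switching there.

(X4, Y2)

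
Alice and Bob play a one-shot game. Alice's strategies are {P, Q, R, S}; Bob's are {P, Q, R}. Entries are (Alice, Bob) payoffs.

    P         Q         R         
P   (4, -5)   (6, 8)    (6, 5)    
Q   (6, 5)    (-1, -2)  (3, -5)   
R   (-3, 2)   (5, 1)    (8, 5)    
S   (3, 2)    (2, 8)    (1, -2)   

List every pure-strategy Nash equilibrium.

Find each player's best response to every opponent strategy; NE are the intersections.
Alice's best responses — vs P: Q (payoff 6); vs Q: P (payoff 6); vs R: R (payoff 8).
Bob's best responses — vs P: Q (payoff 8); vs Q: P (payoff 5); vs R: R (payoff 5); vs S: Q (payoff 8).
Mutual best responses occur at (P, Q), (Q, P), and (R, R); at each, neither player gains by switching.

(P, Q), (Q, P), and (R, R)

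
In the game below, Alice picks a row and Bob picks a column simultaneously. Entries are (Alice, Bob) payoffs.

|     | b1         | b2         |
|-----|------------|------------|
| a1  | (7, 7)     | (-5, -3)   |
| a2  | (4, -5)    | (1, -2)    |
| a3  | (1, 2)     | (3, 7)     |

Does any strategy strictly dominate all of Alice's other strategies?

No strictly dominant strategy

A strategy is strictly dominant if it gives Alice a strictly higher payoff than every other strategy, against every choice by the opponent.
a1 is not dominant: against b2, a2 gives 1 > -5.
a2 is not dominant: against b1, a1 gives 7 > 4.
a3 is not dominant: against b1, a1 gives 7 > 1.
No single strategy is best against every opponent action.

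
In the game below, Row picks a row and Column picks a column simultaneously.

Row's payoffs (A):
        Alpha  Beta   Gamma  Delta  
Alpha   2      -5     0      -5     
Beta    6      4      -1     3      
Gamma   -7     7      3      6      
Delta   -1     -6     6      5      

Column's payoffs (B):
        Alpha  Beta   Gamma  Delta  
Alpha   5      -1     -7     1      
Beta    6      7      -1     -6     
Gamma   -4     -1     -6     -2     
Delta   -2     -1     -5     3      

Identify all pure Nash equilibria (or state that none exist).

Check mutual best responses: a cell is a NE iff neither player can gain by unilaterally deviating.
Row's best responses — vs Alpha: Beta (payoff 6); vs Beta: Gamma (payoff 7); vs Gamma: Delta (payoff 6); vs Delta: Gamma (payoff 6).
Column's best responses — vs Alpha: Alpha (payoff 5); vs Beta: Beta (payoff 7); vs Gamma: Beta (payoff -1); vs Delta: Delta (payoff 3).
The only mutual best response is (Gamma, Beta); neither player gains by switching there.

(Gamma, Beta)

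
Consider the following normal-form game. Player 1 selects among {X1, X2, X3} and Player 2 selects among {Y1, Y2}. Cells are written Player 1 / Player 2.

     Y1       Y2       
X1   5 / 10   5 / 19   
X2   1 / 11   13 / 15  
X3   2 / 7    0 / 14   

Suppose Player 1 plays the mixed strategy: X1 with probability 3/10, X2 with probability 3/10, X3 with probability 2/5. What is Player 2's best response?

Y2

Player 2's best reply maximizes expected payoff against the mix.
Y1: (3/10)·10 + (3/10)·11 + (2/5)·7 = 91/10
Y2: (3/10)·19 + (3/10)·15 + (2/5)·14 = 79/5
Highest expected payoff is 79/5, from Y2.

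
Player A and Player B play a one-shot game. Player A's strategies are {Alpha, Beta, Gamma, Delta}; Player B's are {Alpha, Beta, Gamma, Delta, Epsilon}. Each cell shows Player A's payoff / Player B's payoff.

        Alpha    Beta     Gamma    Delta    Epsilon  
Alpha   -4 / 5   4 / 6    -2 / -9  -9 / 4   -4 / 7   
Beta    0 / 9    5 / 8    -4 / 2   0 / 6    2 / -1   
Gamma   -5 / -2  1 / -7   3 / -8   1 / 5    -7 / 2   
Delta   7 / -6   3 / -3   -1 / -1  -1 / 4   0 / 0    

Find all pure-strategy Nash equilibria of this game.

(Gamma, Delta)

A profile is a Nash equilibrium when each player is best-responding to the other.
Player A's best responses — vs Alpha: Delta (payoff 7); vs Beta: Beta (payoff 5); vs Gamma: Gamma (payoff 3); vs Delta: Gamma (payoff 1); vs Epsilon: Beta (payoff 2).
Player B's best responses — vs Alpha: Epsilon (payoff 7); vs Beta: Alpha (payoff 9); vs Gamma: Delta (payoff 5); vs Delta: Delta (payoff 4).
The only mutual best response is (Gamma, Delta); neither player gains by switching there.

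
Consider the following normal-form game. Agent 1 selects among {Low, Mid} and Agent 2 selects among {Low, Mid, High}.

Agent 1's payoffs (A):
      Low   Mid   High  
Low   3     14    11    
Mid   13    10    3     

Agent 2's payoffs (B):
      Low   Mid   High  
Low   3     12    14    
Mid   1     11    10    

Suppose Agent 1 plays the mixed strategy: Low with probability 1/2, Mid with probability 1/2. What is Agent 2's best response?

Compute Agent 2's expected payoff from each pure strategy against the given mix.
Low: (1/2)·3 + (1/2)·1 = 2
Mid: (1/2)·12 + (1/2)·11 = 23/2
High: (1/2)·14 + (1/2)·10 = 12
Highest expected payoff is 12, from High.

High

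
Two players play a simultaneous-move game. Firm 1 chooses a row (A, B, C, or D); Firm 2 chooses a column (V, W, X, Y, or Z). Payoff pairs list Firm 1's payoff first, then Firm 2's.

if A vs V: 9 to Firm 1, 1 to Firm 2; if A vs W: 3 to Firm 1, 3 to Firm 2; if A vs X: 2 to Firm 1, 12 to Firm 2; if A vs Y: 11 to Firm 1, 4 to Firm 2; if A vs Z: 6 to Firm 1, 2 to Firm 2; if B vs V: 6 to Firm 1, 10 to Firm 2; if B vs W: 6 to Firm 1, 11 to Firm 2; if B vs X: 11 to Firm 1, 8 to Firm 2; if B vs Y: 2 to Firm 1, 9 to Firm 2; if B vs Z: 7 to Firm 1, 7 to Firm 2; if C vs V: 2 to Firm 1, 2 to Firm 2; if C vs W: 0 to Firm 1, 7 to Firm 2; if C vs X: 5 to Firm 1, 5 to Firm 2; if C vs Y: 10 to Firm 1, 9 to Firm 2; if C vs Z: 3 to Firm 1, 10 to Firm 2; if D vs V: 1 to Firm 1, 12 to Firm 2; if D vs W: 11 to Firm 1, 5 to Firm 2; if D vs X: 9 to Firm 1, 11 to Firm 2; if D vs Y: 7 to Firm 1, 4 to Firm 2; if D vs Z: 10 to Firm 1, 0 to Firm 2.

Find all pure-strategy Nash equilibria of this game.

There is no pure-strategy Nash equilibrium

Check mutual best responses: a cell is a NE iff neither player can gain by unilaterally deviating.
Firm 1's best responses — vs V: A (payoff 9); vs W: D (payoff 11); vs X: B (payoff 11); vs Y: A (payoff 11); vs Z: D (payoff 10).
Firm 2's best responses — vs A: X (payoff 12); vs B: W (payoff 11); vs C: Z (payoff 10); vs D: V (payoff 12).
No cell has both players best-responding. For instance, Firm 1's best reply to X is B, but against B Firm 2 prefers W over X.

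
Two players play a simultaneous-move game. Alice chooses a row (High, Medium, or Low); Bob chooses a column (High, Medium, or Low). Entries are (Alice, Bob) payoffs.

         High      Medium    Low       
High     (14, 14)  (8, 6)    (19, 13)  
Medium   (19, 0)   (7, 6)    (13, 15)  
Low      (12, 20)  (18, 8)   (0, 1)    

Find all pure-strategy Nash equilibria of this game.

Check mutual best responses: a cell is a NE iff neither player can gain by unilaterally deviating.
Alice's best responses — vs High: Medium (payoff 19); vs Medium: Low (payoff 18); vs Low: High (payoff 19).
Bob's best responses — vs High: High (payoff 14); vs Medium: Low (payoff 15); vs Low: High (payoff 20).
No cell has both players best-responding. For instance, Alice's best reply to High is Medium, but against Medium Bob prefers Low over High.

There is no pure-strategy Nash equilibrium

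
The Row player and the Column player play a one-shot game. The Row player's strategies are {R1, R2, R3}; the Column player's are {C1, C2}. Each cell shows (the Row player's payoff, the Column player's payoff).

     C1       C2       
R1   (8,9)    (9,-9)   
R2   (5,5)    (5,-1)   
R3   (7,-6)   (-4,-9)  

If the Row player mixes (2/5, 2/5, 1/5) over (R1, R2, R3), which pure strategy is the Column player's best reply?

C1

The Column player's best reply maximizes expected payoff against the mix.
C1: (2/5)·9 + (2/5)·5 + (1/5)·(-6) = 22/5
C2: (2/5)·(-9) + (2/5)·(-1) + (1/5)·(-9) = -29/5
Highest expected payoff is 22/5, from C1.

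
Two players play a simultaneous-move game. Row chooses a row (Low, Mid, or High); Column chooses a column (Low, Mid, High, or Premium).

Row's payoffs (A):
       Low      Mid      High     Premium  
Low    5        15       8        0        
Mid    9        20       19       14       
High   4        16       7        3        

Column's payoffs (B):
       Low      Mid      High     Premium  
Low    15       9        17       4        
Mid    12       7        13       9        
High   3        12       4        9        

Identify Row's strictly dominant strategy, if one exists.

A strategy is strictly dominant if it gives Row a strictly higher payoff than every other strategy, against every choice by the opponent.
Mid strictly dominates: vs Low: 9 > each of {5, 4}; vs Mid: 20 > each of {15, 16}; vs High: 19 > each of {8, 7}; vs Premium: 14 > each of {0, 3}.

Mid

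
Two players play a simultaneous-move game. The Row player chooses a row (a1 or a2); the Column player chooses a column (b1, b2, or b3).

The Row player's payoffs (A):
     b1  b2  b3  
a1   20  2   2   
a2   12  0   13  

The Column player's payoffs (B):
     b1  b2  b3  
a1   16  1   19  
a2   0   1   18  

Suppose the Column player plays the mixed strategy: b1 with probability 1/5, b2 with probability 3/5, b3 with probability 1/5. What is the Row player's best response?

a1

Compute the Row player's expected payoff from each pure strategy against the given mix.
a1: (1/5)·20 + (3/5)·2 + (1/5)·2 = 28/5
a2: (1/5)·12 + (3/5)·0 + (1/5)·13 = 5
Highest expected payoff is 28/5, from a1.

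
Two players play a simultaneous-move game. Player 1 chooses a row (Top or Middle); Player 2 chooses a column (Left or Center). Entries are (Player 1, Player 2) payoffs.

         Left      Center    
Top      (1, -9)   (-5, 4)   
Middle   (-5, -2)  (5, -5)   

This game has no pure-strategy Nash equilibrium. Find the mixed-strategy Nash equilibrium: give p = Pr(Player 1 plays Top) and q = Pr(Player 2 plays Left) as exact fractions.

In a mixed NE each player is indifferent between their pure strategies, so the opponent's mix sets the indifference.
Player 2 indifferent between Left and Center: p·(-9) + (1−p)·(-2) = p·4 + (1−p)·(-5) ⟹ (-2) + (-7)p = (-5) + 9p ⟹ p = 3/16.
Player 1 indifferent between Top and Middle: q·1 + (1−q)·(-5) = q·(-5) + (1−q)·5 ⟹ (-5) + 6q = 5 + (-10)q ⟹ q = 5/8.

p = 3/16, q = 5/8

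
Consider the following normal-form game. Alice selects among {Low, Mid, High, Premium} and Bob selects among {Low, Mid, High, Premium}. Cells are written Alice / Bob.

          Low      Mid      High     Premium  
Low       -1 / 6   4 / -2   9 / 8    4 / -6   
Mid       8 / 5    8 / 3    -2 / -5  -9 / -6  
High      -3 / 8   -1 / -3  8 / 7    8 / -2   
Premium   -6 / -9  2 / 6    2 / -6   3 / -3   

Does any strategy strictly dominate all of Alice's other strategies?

Check whether one of Alice's strategies beats all alternatives regardless of what the opponent does.
Low is not dominant: against Low, Mid gives 8 > -1.
Mid is not dominant: against High, Low gives 9 > -2.
High is not dominant: against Low, Low gives -1 > -3.
Premium is not dominant: against Low, Low gives -1 > -6.
No single strategy is best against every opponent action.

None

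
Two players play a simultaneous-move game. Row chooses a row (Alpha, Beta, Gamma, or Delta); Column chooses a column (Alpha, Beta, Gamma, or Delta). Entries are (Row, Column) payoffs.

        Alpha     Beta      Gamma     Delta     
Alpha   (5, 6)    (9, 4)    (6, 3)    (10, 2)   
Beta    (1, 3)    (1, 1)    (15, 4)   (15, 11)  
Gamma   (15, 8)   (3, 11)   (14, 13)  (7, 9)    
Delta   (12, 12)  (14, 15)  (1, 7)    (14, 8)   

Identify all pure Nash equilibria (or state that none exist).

(Beta, Delta) and (Delta, Beta)

A profile is a Nash equilibrium when each player is best-responding to the other.
Row's best responses — vs Alpha: Gamma (payoff 15); vs Beta: Delta (payoff 14); vs Gamma: Beta (payoff 15); vs Delta: Beta (payoff 15).
Column's best responses — vs Alpha: Alpha (payoff 6); vs Beta: Delta (payoff 11); vs Gamma: Gamma (payoff 13); vs Delta: Beta (payoff 15).
Mutual best responses occur at (Beta, Delta) and (Delta, Beta); at each, neither player gains by switching.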